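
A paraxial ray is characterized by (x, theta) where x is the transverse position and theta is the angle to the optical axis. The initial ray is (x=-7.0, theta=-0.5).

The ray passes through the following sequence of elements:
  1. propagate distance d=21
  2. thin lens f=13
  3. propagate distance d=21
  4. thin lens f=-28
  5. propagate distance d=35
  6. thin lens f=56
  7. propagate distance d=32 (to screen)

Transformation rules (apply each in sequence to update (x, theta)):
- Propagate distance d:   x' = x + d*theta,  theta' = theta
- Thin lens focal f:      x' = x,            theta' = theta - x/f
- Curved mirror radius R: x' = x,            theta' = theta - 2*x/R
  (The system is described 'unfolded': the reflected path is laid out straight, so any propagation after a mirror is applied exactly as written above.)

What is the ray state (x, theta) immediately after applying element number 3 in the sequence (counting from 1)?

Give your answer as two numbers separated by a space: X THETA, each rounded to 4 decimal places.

Initial: x=-7.0000 theta=-0.5000
After 1 (propagate distance d=21): x=-17.5000 theta=-0.5000
After 2 (thin lens f=13): x=-17.5000 theta=11/13 (≈0.8462)
After 3 (propagate distance d=21): x=7/26 (≈0.2692) theta=11/13 (≈0.8462)
Rounded to 4 decimal places: x = 0.2692, theta = 0.8462

Answer: 0.2692 0.8462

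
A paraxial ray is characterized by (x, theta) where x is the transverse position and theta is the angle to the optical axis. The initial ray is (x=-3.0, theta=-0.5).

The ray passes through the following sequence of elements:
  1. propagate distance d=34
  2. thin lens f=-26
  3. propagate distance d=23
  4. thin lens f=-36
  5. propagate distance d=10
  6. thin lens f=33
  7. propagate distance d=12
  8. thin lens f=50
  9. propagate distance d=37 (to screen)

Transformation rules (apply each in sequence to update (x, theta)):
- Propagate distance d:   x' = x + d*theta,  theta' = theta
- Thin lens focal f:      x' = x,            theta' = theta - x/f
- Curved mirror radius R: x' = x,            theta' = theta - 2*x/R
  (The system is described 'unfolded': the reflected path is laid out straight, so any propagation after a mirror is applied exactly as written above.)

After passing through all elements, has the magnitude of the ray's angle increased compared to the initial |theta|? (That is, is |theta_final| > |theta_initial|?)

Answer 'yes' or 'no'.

Initial: x=-3.0000 theta=-0.5000
After 1 (propagate distance d=34): x=-20.0000 theta=-0.5000
After 2 (thin lens f=-26): x=-20.0000 theta=-33/26 (≈-1.2692)
After 3 (propagate distance d=23): x=-1279/26 (≈-49.1923) theta=-33/26 (≈-1.2692)
After 4 (thin lens f=-36): x=-1279/26 (≈-49.1923) theta=-2467/936 (≈-2.6357)
After 5 (propagate distance d=10): x=-35357/468 (≈-75.5491) theta=-2467/936 (≈-2.6357)
After 6 (thin lens f=33): x=-35357/468 (≈-75.5491) theta=-10697/30888 (≈-0.3463)
After 7 (propagate distance d=12): x=-410321/5148 (≈-79.7049) theta=-10697/30888 (≈-0.3463)
After 8 (thin lens f=50): x=-410321/5148 (≈-79.7049) theta=481769/386100 (≈1.2478)
After 9 (propagate distance d=37 (to screen)): x=-6474311/193050 (≈-33.5370) theta=481769/386100 (≈1.2478)
|theta_initial|=0.5000 |theta_final|=481769/386100 (≈1.2478) -> increased

Answer: yes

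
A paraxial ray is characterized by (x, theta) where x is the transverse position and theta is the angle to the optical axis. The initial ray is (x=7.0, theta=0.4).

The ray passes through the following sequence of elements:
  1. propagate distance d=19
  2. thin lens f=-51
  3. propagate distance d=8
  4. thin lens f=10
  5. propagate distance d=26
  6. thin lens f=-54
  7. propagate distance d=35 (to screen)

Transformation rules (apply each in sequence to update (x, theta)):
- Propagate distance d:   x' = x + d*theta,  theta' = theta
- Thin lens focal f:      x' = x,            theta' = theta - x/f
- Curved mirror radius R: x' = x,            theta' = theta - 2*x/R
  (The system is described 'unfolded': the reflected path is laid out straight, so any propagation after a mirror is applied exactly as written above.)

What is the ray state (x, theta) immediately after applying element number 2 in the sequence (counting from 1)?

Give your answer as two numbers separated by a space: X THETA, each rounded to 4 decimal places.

Initial: x=7.0000 theta=0.4000
After 1 (propagate distance d=19): x=14.6000 theta=0.4000
After 2 (thin lens f=-51): x=14.6000 theta=35/51 (≈0.6863)
Rounded to 4 decimal places: x = 14.6000, theta = 0.6863

Answer: 14.6000 0.6863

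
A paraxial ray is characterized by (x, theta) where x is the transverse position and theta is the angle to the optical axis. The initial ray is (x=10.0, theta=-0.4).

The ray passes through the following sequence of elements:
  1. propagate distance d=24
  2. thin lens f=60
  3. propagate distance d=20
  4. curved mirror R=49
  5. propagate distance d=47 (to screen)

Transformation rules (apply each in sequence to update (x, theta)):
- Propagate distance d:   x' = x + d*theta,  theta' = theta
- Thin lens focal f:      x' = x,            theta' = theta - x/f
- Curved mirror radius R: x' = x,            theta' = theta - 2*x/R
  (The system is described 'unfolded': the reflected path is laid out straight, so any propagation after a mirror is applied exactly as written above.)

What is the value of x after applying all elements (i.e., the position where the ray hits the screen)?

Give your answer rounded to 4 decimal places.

Initial: x=10.0000 theta=-0.4000
After 1 (propagate distance d=24): x=0.4000 theta=-0.4000
After 2 (thin lens f=60): x=0.4000 theta=-61/150 (≈-0.4067)
After 3 (propagate distance d=20): x=-116/15 (≈-7.7333) theta=-61/150 (≈-0.4067)
After 4 (curved mirror R=49): x=-116/15 (≈-7.7333) theta=-223/2450 (≈-0.0910)
After 5 (propagate distance d=47 (to screen)): x=-88283/7350 (≈-12.0113) theta=-223/2450 (≈-0.0910)
Rounded to 4 decimal places: x = -12.0113

Answer: -12.0113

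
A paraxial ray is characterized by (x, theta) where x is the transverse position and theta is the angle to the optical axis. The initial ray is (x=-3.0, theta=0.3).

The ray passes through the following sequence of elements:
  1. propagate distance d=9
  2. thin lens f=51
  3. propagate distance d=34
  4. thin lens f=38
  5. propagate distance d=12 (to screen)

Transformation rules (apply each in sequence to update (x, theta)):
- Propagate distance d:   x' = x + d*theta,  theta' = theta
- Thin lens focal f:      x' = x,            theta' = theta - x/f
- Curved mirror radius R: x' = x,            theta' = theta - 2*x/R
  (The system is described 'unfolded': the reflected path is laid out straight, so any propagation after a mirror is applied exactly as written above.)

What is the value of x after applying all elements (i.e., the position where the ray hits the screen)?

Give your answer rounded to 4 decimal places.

Answer: 10.5811

Derivation:
Initial: x=-3.0000 theta=0.3000
After 1 (propagate distance d=9): x=-0.3000 theta=0.3000
After 2 (thin lens f=51): x=-0.3000 theta=26/85 (≈0.3059)
After 3 (propagate distance d=34): x=10.1000 theta=26/85 (≈0.3059)
After 4 (thin lens f=38): x=10.1000 theta=259/6460 (≈0.0401)
After 5 (propagate distance d=12 (to screen)): x=34177/3230 (≈10.5811) theta=259/6460 (≈0.0401)
Rounded to 4 decimal places: x = 10.5811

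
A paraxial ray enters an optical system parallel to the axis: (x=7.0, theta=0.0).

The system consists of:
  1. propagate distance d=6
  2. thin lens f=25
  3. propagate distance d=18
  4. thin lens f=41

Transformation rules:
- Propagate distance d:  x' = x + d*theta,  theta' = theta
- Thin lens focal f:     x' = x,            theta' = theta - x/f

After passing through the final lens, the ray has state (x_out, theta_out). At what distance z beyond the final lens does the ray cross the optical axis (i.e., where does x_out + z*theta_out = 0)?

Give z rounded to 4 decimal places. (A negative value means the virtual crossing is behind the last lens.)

Answer: 5.9792

Derivation:
Initial: x=7.0000 theta=0.0000
After 1 (propagate distance d=6): x=7.0000 theta=0.0000
After 2 (thin lens f=25): x=7.0000 theta=-0.2800
After 3 (propagate distance d=18): x=1.9600 theta=-0.2800
After 4 (thin lens f=41): x=1.9600 theta=-336/1025 (≈-0.3278)
z_focus = -x_out/theta_out = -(1.9600)/(-336/1025) = 287/48 ≈ 5.9792
Rounded to 4 decimal places: z = 5.9792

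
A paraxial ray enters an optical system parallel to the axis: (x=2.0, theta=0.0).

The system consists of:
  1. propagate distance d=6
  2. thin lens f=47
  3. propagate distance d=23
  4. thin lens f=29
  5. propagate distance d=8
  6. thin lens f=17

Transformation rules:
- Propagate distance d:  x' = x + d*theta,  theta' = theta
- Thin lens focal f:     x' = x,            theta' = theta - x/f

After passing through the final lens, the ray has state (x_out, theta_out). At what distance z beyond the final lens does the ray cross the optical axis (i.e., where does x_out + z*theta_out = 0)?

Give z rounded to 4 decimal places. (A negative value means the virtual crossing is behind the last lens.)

Initial: x=2.0000 theta=0.0000
After 1 (propagate distance d=6): x=2.0000 theta=0.0000
After 2 (thin lens f=47): x=2.0000 theta=-2/47 (≈-0.0426)
After 3 (propagate distance d=23): x=48/47 (≈1.0213) theta=-2/47 (≈-0.0426)
After 4 (thin lens f=29): x=48/47 (≈1.0213) theta=-106/1363 (≈-0.0778)
After 5 (propagate distance d=8): x=544/1363 (≈0.3991) theta=-106/1363 (≈-0.0778)
After 6 (thin lens f=17): x=544/1363 (≈0.3991) theta=-138/1363 (≈-0.1012)
z_focus = -x_out/theta_out = -(544/1363)/(-138/1363) = 272/69 ≈ 3.9420
Rounded to 4 decimal places: z = 3.9420

Answer: 3.9420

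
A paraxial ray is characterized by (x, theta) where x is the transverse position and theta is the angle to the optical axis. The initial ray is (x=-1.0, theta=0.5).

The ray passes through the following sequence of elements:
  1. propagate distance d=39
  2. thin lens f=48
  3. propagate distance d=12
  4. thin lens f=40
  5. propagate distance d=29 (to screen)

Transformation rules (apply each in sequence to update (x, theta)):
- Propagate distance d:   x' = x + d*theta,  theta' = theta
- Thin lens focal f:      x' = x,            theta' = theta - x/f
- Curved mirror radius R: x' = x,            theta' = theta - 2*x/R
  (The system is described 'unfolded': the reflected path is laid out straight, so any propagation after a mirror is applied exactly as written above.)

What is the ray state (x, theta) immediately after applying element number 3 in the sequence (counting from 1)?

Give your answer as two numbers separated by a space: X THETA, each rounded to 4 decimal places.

Initial: x=-1.0000 theta=0.5000
After 1 (propagate distance d=39): x=18.5000 theta=0.5000
After 2 (thin lens f=48): x=18.5000 theta=11/96 (≈0.1146)
After 3 (propagate distance d=12): x=19.8750 theta=11/96 (≈0.1146)
Rounded to 4 decimal places: x = 19.8750, theta = 0.1146

Answer: 19.8750 0.1146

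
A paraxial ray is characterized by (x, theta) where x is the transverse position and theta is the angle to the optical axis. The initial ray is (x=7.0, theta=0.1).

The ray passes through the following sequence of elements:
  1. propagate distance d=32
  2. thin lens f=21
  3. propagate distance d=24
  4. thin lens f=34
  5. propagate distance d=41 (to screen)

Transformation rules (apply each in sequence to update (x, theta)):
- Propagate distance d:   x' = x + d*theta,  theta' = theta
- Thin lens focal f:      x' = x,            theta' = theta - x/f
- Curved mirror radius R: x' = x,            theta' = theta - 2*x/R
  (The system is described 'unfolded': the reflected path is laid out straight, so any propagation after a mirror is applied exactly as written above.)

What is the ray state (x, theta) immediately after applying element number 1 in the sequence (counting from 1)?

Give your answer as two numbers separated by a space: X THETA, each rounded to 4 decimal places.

Answer: 10.2000 0.1000

Derivation:
Initial: x=7.0000 theta=0.1000
After 1 (propagate distance d=32): x=10.2000 theta=0.1000
Rounded to 4 decimal places: x = 10.2000, theta = 0.1000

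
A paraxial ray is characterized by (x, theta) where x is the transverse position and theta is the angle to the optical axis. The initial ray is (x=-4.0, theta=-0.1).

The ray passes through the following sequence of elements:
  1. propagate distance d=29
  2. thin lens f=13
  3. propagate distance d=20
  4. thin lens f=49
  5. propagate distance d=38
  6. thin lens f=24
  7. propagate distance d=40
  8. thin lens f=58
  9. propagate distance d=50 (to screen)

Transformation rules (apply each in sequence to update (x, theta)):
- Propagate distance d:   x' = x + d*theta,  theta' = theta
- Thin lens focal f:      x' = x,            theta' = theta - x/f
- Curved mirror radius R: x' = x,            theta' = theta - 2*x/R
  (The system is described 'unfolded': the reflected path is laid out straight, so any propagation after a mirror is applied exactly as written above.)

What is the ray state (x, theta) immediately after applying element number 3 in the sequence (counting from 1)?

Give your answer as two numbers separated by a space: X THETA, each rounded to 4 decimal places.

Answer: 1.7154 0.4308

Derivation:
Initial: x=-4.0000 theta=-0.1000
After 1 (propagate distance d=29): x=-6.9000 theta=-0.1000
After 2 (thin lens f=13): x=-6.9000 theta=28/65 (≈0.4308)
After 3 (propagate distance d=20): x=223/130 (≈1.7154) theta=28/65 (≈0.4308)
Rounded to 4 decimal places: x = 1.7154, theta = 0.4308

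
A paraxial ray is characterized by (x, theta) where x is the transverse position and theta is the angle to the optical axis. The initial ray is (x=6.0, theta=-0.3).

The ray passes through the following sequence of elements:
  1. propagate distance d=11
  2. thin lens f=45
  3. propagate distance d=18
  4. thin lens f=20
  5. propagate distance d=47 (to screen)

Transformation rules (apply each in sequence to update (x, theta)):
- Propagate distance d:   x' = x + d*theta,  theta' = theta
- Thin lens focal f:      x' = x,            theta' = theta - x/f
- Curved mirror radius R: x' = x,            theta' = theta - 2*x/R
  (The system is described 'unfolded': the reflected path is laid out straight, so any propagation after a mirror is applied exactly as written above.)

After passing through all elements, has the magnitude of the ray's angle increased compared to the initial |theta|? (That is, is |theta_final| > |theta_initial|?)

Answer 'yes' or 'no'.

Initial: x=6.0000 theta=-0.3000
After 1 (propagate distance d=11): x=2.7000 theta=-0.3000
After 2 (thin lens f=45): x=2.7000 theta=-0.3600
After 3 (propagate distance d=18): x=-3.7800 theta=-0.3600
After 4 (thin lens f=20): x=-3.7800 theta=-0.1710
After 5 (propagate distance d=47 (to screen)): x=-11.8170 theta=-0.1710
|theta_initial|=0.3000 |theta_final|=0.1710 -> not increased

Answer: no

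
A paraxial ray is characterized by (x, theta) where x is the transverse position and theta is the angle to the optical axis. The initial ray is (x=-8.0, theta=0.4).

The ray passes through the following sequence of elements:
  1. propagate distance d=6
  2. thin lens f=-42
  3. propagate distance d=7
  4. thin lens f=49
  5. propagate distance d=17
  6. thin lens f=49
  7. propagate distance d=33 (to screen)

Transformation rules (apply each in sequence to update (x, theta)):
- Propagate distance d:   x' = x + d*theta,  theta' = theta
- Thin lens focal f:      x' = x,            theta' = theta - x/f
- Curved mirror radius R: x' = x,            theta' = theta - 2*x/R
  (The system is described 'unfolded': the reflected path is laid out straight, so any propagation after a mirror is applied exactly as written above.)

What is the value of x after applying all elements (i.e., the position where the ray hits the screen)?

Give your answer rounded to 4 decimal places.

Answer: 11.9984

Derivation:
Initial: x=-8.0000 theta=0.4000
After 1 (propagate distance d=6): x=-5.6000 theta=0.4000
After 2 (thin lens f=-42): x=-5.6000 theta=4/15 (≈0.2667)
After 3 (propagate distance d=7): x=-56/15 (≈-3.7333) theta=4/15 (≈0.2667)
After 4 (thin lens f=49): x=-56/15 (≈-3.7333) theta=12/35 (≈0.3429)
After 5 (propagate distance d=17): x=44/21 (≈2.0952) theta=12/35 (≈0.3429)
After 6 (thin lens f=49): x=44/21 (≈2.0952) theta=1544/5145 (≈0.3001)
After 7 (propagate distance d=33 (to screen)): x=61732/5145 (≈11.9984) theta=1544/5145 (≈0.3001)
Rounded to 4 decimal places: x = 11.9984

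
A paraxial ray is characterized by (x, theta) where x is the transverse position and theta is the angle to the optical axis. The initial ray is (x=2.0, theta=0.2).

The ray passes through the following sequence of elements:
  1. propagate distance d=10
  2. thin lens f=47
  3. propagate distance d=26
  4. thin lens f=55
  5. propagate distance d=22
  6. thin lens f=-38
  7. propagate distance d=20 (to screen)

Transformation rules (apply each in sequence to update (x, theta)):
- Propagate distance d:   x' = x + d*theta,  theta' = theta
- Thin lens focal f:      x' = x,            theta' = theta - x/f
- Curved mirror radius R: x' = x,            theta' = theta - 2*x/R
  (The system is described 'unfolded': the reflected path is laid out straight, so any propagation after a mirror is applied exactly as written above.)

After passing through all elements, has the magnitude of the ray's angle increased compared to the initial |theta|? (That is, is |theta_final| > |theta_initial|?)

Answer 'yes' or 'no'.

Answer: no

Derivation:
Initial: x=2.0000 theta=0.2000
After 1 (propagate distance d=10): x=4.0000 theta=0.2000
After 2 (thin lens f=47): x=4.0000 theta=27/235 (≈0.1149)
After 3 (propagate distance d=26): x=1642/235 (≈6.9872) theta=27/235 (≈0.1149)
After 4 (thin lens f=55): x=1642/235 (≈6.9872) theta=-157/12925 (≈-0.0121)
After 5 (propagate distance d=22): x=6.7200 theta=-157/12925 (≈-0.0121)
After 6 (thin lens f=-38): x=6.7200 theta=8089/49115 (≈0.1647)
After 7 (propagate distance d=20 (to screen)): x=2459164/245575 (≈10.0139) theta=8089/49115 (≈0.1647)
|theta_initial|=0.2000 |theta_final|=8089/49115 (≈0.1647) -> not increased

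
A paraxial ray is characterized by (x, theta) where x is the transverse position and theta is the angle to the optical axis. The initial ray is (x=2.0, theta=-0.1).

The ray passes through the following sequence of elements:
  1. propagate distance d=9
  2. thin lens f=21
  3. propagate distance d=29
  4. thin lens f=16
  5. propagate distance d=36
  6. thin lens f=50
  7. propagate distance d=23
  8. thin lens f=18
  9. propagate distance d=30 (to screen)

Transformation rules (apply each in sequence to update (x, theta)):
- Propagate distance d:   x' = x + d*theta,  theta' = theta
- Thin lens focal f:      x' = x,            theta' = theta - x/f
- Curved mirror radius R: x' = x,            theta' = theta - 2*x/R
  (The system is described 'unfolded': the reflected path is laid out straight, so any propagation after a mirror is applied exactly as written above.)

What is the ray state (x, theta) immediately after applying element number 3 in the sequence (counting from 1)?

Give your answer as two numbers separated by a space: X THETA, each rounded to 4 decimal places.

Initial: x=2.0000 theta=-0.1000
After 1 (propagate distance d=9): x=1.1000 theta=-0.1000
After 2 (thin lens f=21): x=1.1000 theta=-16/105 (≈-0.1524)
After 3 (propagate distance d=29): x=-697/210 (≈-3.3190) theta=-16/105 (≈-0.1524)
Rounded to 4 decimal places: x = -3.3190, theta = -0.1524

Answer: -3.3190 -0.1524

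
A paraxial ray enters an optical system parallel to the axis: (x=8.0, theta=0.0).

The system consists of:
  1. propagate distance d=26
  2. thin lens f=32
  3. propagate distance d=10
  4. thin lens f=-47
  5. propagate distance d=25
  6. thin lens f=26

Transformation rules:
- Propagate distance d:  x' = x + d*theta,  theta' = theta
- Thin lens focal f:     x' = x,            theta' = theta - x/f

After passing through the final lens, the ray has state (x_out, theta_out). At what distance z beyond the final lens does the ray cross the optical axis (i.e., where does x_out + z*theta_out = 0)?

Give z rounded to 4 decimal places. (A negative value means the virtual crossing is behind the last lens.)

Answer: 10.0415

Derivation:
Initial: x=8.0000 theta=0.0000
After 1 (propagate distance d=26): x=8.0000 theta=0.0000
After 2 (thin lens f=32): x=8.0000 theta=-0.2500
After 3 (propagate distance d=10): x=5.5000 theta=-0.2500
After 4 (thin lens f=-47): x=5.5000 theta=-25/188 (≈-0.1330)
After 5 (propagate distance d=25): x=409/188 (≈2.1755) theta=-25/188 (≈-0.1330)
After 6 (thin lens f=26): x=409/188 (≈2.1755) theta=-1059/4888 (≈-0.2167)
z_focus = -x_out/theta_out = -(409/188)/(-1059/4888) = 10634/1059 ≈ 10.0415
Rounded to 4 decimal places: z = 10.0415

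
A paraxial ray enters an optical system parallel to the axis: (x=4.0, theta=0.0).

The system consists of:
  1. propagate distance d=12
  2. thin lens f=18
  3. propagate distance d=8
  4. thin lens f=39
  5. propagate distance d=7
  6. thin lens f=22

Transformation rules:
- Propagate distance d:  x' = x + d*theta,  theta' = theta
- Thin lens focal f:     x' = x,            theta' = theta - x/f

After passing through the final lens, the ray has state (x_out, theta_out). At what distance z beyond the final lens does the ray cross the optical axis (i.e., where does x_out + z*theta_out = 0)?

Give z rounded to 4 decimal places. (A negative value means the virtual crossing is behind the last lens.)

Answer: 0.9191

Derivation:
Initial: x=4.0000 theta=0.0000
After 1 (propagate distance d=12): x=4.0000 theta=0.0000
After 2 (thin lens f=18): x=4.0000 theta=-2/9 (≈-0.2222)
After 3 (propagate distance d=8): x=20/9 (≈2.2222) theta=-2/9 (≈-0.2222)
After 4 (thin lens f=39): x=20/9 (≈2.2222) theta=-98/351 (≈-0.2792)
After 5 (propagate distance d=7): x=94/351 (≈0.2678) theta=-98/351 (≈-0.2792)
After 6 (thin lens f=22): x=94/351 (≈0.2678) theta=-125/429 (≈-0.2914)
z_focus = -x_out/theta_out = -(94/351)/(-125/429) = 1034/1125 ≈ 0.9191
Rounded to 4 decimal places: z = 0.9191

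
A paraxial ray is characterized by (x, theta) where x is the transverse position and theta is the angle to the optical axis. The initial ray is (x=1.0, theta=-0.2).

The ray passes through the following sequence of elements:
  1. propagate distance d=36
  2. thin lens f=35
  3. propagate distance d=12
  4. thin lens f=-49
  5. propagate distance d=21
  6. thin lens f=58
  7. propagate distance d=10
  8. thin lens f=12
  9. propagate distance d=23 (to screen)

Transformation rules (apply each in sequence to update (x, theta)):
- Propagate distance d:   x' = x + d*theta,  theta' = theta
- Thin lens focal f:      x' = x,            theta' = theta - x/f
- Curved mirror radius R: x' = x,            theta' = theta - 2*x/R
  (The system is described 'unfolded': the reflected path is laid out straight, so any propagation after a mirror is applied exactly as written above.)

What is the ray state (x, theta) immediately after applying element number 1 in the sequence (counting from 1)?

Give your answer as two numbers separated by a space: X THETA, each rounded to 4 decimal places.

Answer: -6.2000 -0.2000

Derivation:
Initial: x=1.0000 theta=-0.2000
After 1 (propagate distance d=36): x=-6.2000 theta=-0.2000
Rounded to 4 decimal places: x = -6.2000, theta = -0.2000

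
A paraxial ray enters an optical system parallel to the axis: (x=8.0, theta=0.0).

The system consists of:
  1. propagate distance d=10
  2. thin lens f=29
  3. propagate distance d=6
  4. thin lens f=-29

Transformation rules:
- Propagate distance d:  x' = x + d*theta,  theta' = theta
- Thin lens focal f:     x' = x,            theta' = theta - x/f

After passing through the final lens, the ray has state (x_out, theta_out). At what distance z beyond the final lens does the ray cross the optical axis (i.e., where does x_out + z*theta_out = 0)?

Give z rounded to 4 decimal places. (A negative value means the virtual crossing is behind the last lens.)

Answer: 111.1667

Derivation:
Initial: x=8.0000 theta=0.0000
After 1 (propagate distance d=10): x=8.0000 theta=0.0000
After 2 (thin lens f=29): x=8.0000 theta=-8/29 (≈-0.2759)
After 3 (propagate distance d=6): x=184/29 (≈6.3448) theta=-8/29 (≈-0.2759)
After 4 (thin lens f=-29): x=184/29 (≈6.3448) theta=-48/841 (≈-0.0571)
z_focus = -x_out/theta_out = -(184/29)/(-48/841) = 667/6 ≈ 111.1667
Rounded to 4 decimal places: z = 111.1667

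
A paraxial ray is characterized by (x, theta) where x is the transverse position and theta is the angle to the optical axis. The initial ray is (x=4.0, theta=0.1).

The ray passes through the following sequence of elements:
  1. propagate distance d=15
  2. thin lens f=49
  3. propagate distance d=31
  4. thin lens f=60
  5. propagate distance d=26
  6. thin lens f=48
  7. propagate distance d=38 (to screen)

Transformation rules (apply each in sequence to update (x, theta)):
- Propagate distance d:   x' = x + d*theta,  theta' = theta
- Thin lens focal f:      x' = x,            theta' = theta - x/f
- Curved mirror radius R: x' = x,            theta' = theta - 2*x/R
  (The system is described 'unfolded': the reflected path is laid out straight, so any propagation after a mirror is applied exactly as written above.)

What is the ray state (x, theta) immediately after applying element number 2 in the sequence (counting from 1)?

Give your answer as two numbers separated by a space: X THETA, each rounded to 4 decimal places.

Answer: 5.5000 -0.0122

Derivation:
Initial: x=4.0000 theta=0.1000
After 1 (propagate distance d=15): x=5.5000 theta=0.1000
After 2 (thin lens f=49): x=5.5000 theta=-3/245 (≈-0.0122)
Rounded to 4 decimal places: x = 5.5000, theta = -0.0122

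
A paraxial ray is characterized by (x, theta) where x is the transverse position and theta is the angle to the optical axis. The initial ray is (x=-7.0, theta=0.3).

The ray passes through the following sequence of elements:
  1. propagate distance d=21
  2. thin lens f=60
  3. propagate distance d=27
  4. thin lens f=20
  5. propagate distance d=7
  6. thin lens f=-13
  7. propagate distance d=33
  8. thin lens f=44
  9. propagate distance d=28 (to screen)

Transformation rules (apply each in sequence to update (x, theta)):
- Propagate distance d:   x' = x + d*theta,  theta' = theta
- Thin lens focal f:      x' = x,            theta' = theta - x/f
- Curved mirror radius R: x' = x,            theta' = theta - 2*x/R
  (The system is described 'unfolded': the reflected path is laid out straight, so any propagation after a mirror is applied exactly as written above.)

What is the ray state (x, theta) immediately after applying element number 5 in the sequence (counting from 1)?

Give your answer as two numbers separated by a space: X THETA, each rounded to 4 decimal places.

Answer: 7.1964 -0.0741

Derivation:
Initial: x=-7.0000 theta=0.3000
After 1 (propagate distance d=21): x=-0.7000 theta=0.3000
After 2 (thin lens f=60): x=-0.7000 theta=187/600 (≈0.3117)
After 3 (propagate distance d=27): x=7.7150 theta=187/600 (≈0.3117)
After 4 (thin lens f=20): x=7.7150 theta=-889/12000 (≈-0.0741)
After 5 (propagate distance d=7): x=86357/12000 (≈7.1964) theta=-889/12000 (≈-0.0741)
Rounded to 4 decimal places: x = 7.1964, theta = -0.0741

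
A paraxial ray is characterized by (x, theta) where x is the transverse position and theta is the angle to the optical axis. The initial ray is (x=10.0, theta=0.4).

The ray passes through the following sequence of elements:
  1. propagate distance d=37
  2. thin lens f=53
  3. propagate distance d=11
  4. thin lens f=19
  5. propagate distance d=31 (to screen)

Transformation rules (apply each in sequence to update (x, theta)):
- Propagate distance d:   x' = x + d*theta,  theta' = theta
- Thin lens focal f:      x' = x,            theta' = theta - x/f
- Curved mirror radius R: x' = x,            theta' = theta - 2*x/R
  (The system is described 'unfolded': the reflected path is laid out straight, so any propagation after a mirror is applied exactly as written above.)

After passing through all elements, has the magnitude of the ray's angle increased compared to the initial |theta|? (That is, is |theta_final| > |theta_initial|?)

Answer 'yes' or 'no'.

Answer: yes

Derivation:
Initial: x=10.0000 theta=0.4000
After 1 (propagate distance d=37): x=24.8000 theta=0.4000
After 2 (thin lens f=53): x=24.8000 theta=-18/265 (≈-0.0679)
After 3 (propagate distance d=11): x=6374/265 (≈24.0528) theta=-18/265 (≈-0.0679)
After 4 (thin lens f=19): x=6374/265 (≈24.0528) theta=-6716/5035 (≈-1.3339)
After 5 (propagate distance d=31 (to screen)): x=-17418/1007 (≈-17.2969) theta=-6716/5035 (≈-1.3339)
|theta_initial|=0.4000 |theta_final|=6716/5035 (≈1.3339) -> increased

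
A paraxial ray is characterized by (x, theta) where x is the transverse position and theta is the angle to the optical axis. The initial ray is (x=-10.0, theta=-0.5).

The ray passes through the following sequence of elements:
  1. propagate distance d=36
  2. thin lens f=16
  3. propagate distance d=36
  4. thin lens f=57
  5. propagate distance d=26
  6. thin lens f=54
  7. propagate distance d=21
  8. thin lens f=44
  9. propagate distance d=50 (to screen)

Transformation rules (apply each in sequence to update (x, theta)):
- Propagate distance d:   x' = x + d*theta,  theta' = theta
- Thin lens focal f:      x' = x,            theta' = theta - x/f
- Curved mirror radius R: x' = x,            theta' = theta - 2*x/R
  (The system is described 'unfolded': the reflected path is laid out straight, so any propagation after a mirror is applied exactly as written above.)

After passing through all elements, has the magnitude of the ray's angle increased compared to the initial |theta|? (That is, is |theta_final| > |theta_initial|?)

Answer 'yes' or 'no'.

Initial: x=-10.0000 theta=-0.5000
After 1 (propagate distance d=36): x=-28.0000 theta=-0.5000
After 2 (thin lens f=16): x=-28.0000 theta=1.2500
After 3 (propagate distance d=36): x=17.0000 theta=1.2500
After 4 (thin lens f=57): x=17.0000 theta=217/228 (≈0.9518)
After 5 (propagate distance d=26): x=4759/114 (≈41.7456) theta=217/228 (≈0.9518)
After 6 (thin lens f=54): x=4759/114 (≈41.7456) theta=275/1539 (≈0.1787)
After 7 (propagate distance d=21): x=46681/1026 (≈45.4981) theta=275/1539 (≈0.1787)
After 8 (thin lens f=44): x=46681/1026 (≈45.4981) theta=-6097/7128 (≈-0.8554)
After 9 (propagate distance d=50 (to screen)): x=184871/67716 (≈2.7301) theta=-6097/7128 (≈-0.8554)
|theta_initial|=0.5000 |theta_final|=6097/7128 (≈0.8554) -> increased

Answer: yes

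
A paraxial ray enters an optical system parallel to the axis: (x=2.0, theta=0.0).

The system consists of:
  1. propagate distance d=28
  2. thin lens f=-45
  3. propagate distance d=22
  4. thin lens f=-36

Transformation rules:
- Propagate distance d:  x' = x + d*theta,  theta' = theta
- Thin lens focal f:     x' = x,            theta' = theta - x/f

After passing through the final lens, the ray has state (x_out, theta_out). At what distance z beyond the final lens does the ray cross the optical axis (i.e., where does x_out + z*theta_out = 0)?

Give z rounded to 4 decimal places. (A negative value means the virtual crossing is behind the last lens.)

Initial: x=2.0000 theta=0.0000
After 1 (propagate distance d=28): x=2.0000 theta=0.0000
After 2 (thin lens f=-45): x=2.0000 theta=2/45 (≈0.0444)
After 3 (propagate distance d=22): x=134/45 (≈2.9778) theta=2/45 (≈0.0444)
After 4 (thin lens f=-36): x=134/45 (≈2.9778) theta=103/810 (≈0.1272)
z_focus = -x_out/theta_out = -(134/45)/(103/810) = -2412/103 ≈ -23.4175
Rounded to 4 decimal places: z = -23.4175

Answer: -23.4175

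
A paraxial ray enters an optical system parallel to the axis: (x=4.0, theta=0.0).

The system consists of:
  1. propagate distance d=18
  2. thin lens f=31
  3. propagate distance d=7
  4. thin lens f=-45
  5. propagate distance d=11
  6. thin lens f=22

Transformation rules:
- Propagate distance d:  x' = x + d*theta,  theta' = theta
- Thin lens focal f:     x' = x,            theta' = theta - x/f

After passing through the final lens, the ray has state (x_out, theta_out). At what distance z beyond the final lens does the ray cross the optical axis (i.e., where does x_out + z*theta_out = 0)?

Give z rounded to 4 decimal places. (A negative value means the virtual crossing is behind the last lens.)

Answer: 14.2471

Derivation:
Initial: x=4.0000 theta=0.0000
After 1 (propagate distance d=18): x=4.0000 theta=0.0000
After 2 (thin lens f=31): x=4.0000 theta=-4/31 (≈-0.1290)
After 3 (propagate distance d=7): x=96/31 (≈3.0968) theta=-4/31 (≈-0.1290)
After 4 (thin lens f=-45): x=96/31 (≈3.0968) theta=-28/465 (≈-0.0602)
After 5 (propagate distance d=11): x=1132/465 (≈2.4344) theta=-28/465 (≈-0.0602)
After 6 (thin lens f=22): x=1132/465 (≈2.4344) theta=-874/5115 (≈-0.1709)
z_focus = -x_out/theta_out = -(1132/465)/(-874/5115) = 6226/437 ≈ 14.2471
Rounded to 4 decimal places: z = 14.2471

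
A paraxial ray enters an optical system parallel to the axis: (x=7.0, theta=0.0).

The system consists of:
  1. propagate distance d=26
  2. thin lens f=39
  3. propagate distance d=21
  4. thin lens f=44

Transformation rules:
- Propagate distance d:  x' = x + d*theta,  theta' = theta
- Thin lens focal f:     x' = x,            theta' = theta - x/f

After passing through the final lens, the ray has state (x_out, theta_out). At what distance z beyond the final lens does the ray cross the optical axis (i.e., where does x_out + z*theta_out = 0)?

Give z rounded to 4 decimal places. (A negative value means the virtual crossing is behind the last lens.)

Initial: x=7.0000 theta=0.0000
After 1 (propagate distance d=26): x=7.0000 theta=0.0000
After 2 (thin lens f=39): x=7.0000 theta=-7/39 (≈-0.1795)
After 3 (propagate distance d=21): x=42/13 (≈3.2308) theta=-7/39 (≈-0.1795)
After 4 (thin lens f=44): x=42/13 (≈3.2308) theta=-217/858 (≈-0.2529)
z_focus = -x_out/theta_out = -(42/13)/(-217/858) = 396/31 ≈ 12.7742
Rounded to 4 decimal places: z = 12.7742

Answer: 12.7742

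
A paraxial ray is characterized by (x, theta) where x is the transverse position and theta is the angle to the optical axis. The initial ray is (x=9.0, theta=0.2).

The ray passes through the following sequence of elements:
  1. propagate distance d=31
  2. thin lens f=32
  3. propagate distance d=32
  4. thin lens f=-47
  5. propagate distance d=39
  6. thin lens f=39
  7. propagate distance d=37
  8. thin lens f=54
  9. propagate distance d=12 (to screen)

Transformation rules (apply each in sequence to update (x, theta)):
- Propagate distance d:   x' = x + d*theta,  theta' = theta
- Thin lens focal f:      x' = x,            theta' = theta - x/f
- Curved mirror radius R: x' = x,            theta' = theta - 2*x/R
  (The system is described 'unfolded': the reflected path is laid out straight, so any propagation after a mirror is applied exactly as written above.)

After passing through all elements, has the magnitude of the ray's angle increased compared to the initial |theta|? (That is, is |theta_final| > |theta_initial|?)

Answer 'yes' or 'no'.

Answer: no

Derivation:
Initial: x=9.0000 theta=0.2000
After 1 (propagate distance d=31): x=15.2000 theta=0.2000
After 2 (thin lens f=32): x=15.2000 theta=-0.2750
After 3 (propagate distance d=32): x=6.4000 theta=-0.2750
After 4 (thin lens f=-47): x=6.4000 theta=-261/1880 (≈-0.1388)
After 5 (propagate distance d=39): x=1853/1880 (≈0.9856) theta=-261/1880 (≈-0.1388)
After 6 (thin lens f=39): x=1853/1880 (≈0.9856) theta=-32/195 (≈-0.1641)
After 7 (propagate distance d=37): x=-372917/73320 (≈-5.0862) theta=-32/195 (≈-0.1641)
After 8 (thin lens f=54): x=-372917/73320 (≈-5.0862) theta=-276811/3959280 (≈-0.0699)
After 9 (propagate distance d=12 (to screen)): x=-781975/131976 (≈-5.9251) theta=-276811/3959280 (≈-0.0699)
|theta_initial|=0.2000 |theta_final|=276811/3959280 (≈0.0699) -> not increased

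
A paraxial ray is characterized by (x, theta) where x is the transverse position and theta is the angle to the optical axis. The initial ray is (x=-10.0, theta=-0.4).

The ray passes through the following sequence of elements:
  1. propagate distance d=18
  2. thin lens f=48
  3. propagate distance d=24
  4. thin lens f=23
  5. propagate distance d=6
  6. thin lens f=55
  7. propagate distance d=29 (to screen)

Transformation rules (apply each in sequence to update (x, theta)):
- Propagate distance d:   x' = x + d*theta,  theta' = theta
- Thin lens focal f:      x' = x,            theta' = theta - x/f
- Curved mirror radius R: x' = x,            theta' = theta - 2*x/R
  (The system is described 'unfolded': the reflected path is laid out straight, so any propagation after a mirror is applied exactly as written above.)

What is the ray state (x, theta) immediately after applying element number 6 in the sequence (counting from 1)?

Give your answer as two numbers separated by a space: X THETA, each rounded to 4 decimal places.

Initial: x=-10.0000 theta=-0.4000
After 1 (propagate distance d=18): x=-17.2000 theta=-0.4000
After 2 (thin lens f=48): x=-17.2000 theta=-1/24 (≈-0.0417)
After 3 (propagate distance d=24): x=-18.2000 theta=-1/24 (≈-0.0417)
After 4 (thin lens f=23): x=-18.2000 theta=2069/2760 (≈0.7496)
After 5 (propagate distance d=6): x=-6303/460 (≈-13.7022) theta=2069/2760 (≈0.7496)
After 6 (thin lens f=55): x=-6303/460 (≈-13.7022) theta=13783/13800 (≈0.9988)
Rounded to 4 decimal places: x = -13.7022, theta = 0.9988

Answer: -13.7022 0.9988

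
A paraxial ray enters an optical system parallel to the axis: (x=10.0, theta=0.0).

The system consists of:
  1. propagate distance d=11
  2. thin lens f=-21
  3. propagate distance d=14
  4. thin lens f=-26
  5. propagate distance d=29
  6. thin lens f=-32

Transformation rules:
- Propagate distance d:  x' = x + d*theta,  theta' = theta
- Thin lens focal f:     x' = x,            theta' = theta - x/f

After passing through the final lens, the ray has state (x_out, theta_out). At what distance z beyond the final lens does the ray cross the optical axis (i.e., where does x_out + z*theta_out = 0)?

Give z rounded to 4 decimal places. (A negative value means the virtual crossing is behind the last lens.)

Initial: x=10.0000 theta=0.0000
After 1 (propagate distance d=11): x=10.0000 theta=0.0000
After 2 (thin lens f=-21): x=10.0000 theta=10/21 (≈0.4762)
After 3 (propagate distance d=14): x=50/3 (≈16.6667) theta=10/21 (≈0.4762)
After 4 (thin lens f=-26): x=50/3 (≈16.6667) theta=305/273 (≈1.1172)
After 5 (propagate distance d=29): x=4465/91 (≈49.0659) theta=305/273 (≈1.1172)
After 6 (thin lens f=-32): x=4465/91 (≈49.0659) theta=23155/8736 (≈2.6505)
z_focus = -x_out/theta_out = -(4465/91)/(23155/8736) = -85728/4631 ≈ -18.5118
Rounded to 4 decimal places: z = -18.5118

Answer: -18.5118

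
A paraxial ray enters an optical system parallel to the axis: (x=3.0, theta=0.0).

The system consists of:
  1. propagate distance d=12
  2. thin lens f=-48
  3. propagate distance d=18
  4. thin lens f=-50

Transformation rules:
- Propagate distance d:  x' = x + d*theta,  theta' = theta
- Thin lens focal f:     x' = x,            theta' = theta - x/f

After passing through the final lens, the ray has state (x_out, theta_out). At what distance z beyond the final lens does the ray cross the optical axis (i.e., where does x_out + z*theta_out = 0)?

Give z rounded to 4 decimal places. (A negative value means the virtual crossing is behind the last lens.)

Initial: x=3.0000 theta=0.0000
After 1 (propagate distance d=12): x=3.0000 theta=0.0000
After 2 (thin lens f=-48): x=3.0000 theta=0.0625
After 3 (propagate distance d=18): x=4.1250 theta=0.0625
After 4 (thin lens f=-50): x=4.1250 theta=0.1450
z_focus = -x_out/theta_out = -(4.1250)/(0.1450) = -825/29 ≈ -28.4483
Rounded to 4 decimal places: z = -28.4483

Answer: -28.4483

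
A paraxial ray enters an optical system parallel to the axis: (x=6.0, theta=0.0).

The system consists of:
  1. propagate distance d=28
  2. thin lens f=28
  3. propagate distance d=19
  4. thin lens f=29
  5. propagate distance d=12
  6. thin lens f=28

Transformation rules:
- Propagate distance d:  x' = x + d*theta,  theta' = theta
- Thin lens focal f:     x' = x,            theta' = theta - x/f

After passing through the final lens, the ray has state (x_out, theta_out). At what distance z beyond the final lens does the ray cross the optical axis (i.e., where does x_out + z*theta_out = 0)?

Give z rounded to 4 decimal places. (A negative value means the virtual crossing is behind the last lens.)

Answer: -6.2831

Derivation:
Initial: x=6.0000 theta=0.0000
After 1 (propagate distance d=28): x=6.0000 theta=0.0000
After 2 (thin lens f=28): x=6.0000 theta=-3/14 (≈-0.2143)
After 3 (propagate distance d=19): x=27/14 (≈1.9286) theta=-3/14 (≈-0.2143)
After 4 (thin lens f=29): x=27/14 (≈1.9286) theta=-57/203 (≈-0.2808)
After 5 (propagate distance d=12): x=-585/406 (≈-1.4409) theta=-57/203 (≈-0.2808)
After 6 (thin lens f=28): x=-585/406 (≈-1.4409) theta=-2607/11368 (≈-0.2293)
z_focus = -x_out/theta_out = -(-585/406)/(-2607/11368) = -5460/869 ≈ -6.2831
Rounded to 4 decimal places: z = -6.2831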